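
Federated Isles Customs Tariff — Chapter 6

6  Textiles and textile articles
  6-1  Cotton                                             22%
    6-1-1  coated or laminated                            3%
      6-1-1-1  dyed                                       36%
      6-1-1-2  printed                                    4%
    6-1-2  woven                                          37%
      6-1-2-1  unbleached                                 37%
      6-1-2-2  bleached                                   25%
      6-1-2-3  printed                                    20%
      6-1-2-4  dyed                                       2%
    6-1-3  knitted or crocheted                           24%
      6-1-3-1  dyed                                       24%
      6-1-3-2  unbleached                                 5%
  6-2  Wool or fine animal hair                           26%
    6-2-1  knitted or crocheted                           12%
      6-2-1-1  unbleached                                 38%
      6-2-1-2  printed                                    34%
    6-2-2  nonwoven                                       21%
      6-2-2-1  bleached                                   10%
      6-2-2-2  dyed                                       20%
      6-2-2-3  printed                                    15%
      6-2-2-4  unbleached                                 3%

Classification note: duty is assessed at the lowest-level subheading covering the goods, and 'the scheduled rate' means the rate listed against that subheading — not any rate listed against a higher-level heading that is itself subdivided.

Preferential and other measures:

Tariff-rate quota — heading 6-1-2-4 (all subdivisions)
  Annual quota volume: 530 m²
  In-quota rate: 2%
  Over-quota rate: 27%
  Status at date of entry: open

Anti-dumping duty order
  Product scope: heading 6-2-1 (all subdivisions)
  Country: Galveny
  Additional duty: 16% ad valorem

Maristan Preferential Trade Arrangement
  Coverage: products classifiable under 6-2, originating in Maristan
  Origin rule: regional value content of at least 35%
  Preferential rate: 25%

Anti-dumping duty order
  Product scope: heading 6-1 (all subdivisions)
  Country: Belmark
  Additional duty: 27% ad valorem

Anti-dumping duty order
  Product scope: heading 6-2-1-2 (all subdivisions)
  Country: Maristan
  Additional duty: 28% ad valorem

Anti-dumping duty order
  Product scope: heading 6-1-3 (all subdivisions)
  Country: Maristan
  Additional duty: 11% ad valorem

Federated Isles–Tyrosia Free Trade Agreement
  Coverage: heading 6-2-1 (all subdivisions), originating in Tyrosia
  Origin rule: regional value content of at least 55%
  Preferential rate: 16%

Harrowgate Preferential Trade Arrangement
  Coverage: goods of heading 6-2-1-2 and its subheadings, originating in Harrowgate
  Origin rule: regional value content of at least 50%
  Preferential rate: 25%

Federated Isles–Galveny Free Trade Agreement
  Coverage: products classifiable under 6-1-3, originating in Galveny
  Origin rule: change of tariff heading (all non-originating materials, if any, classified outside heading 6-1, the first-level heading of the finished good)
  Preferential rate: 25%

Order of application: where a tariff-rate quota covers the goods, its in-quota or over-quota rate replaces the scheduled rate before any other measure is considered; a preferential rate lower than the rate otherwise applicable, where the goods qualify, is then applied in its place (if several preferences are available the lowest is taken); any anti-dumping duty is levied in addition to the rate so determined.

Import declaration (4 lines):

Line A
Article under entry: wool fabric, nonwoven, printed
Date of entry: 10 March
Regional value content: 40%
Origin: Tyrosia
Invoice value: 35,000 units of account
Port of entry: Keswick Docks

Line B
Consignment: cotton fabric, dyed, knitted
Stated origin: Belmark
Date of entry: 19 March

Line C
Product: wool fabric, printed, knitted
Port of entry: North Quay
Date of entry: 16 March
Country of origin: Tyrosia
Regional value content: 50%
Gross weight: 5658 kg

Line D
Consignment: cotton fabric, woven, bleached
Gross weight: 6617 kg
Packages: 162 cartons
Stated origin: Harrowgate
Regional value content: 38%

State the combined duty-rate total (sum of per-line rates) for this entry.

125%

Line A: wool → 6-2; nonwoven → 6-2-2; printed → 6-2-2-3. Scheduled 15%. Tyrosia agreement on 6-2-1: 6-2-2-3 not covered. → 15%.
Line B: cotton → 6-1; knitted → 6-1-3; dyed → 6-1-3-1. Scheduled 24%. anti-dumping (Belmark, 6-1): +27%; total 24% + 27% = 51%. → 51%.
Line C: wool → 6-2; knitted → 6-2-1; printed → 6-2-1-2. Scheduled 34%. Tyrosia agreement on 6-2-1: RVC < 55%. → 34%.
Line D: cotton → 6-1; woven → 6-1-2; bleached → 6-1-2-2. Scheduled 25%. Harrowgate agreement on 6-2-1-2: 6-1-2-2 not covered. → 25%.
Sum: 15% + 51% + 34% + 25% = 125%.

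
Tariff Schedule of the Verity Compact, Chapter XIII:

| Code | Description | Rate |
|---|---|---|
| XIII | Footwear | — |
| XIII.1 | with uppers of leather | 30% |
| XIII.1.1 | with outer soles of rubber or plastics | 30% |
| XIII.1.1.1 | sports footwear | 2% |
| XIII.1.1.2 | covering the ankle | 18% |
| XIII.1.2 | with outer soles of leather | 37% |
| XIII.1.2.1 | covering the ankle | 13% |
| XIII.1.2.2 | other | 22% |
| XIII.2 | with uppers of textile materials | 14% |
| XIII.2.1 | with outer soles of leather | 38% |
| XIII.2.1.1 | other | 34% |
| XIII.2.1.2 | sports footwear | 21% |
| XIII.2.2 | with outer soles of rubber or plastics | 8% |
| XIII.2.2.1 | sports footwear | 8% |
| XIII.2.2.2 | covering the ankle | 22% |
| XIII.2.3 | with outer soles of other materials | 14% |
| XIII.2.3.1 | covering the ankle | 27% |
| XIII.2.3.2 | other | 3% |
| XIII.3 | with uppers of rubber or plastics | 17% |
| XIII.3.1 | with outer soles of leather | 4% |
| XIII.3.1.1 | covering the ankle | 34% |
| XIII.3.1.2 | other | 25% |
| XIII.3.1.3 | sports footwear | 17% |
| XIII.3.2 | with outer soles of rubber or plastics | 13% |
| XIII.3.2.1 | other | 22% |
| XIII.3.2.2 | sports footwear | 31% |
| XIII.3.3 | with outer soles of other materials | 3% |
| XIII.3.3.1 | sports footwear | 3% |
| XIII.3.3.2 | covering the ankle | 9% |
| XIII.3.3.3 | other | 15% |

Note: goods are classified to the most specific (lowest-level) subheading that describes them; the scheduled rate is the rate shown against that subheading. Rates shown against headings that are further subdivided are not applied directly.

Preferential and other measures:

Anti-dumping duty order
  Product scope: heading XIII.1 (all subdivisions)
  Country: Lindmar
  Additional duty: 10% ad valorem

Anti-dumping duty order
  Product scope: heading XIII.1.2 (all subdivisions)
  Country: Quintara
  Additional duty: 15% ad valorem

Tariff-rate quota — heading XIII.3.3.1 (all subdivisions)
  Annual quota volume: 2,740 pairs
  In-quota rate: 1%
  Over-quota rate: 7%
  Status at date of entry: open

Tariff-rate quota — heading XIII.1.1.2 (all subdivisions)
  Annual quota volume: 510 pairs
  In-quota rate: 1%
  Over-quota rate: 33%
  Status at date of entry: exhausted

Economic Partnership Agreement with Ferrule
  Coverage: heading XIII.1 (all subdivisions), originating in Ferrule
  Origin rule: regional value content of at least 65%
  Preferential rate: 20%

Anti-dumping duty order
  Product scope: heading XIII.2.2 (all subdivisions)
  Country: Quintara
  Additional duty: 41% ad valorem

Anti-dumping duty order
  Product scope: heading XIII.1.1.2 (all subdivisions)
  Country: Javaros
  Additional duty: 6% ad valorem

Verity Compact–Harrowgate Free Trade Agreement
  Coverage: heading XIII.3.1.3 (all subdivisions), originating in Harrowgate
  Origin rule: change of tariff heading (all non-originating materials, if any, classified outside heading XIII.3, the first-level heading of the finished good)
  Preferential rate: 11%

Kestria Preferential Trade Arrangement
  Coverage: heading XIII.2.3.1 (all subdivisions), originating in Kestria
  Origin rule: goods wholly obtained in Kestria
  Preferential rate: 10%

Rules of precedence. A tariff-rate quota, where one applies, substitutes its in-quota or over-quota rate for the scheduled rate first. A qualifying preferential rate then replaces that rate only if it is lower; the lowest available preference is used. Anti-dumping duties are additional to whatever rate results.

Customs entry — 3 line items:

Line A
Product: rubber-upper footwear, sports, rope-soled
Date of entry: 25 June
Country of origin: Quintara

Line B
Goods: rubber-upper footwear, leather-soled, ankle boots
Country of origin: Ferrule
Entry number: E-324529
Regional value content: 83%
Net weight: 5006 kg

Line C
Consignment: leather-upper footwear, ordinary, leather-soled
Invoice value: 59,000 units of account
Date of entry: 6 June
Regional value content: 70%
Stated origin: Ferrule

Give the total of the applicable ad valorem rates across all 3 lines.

55%

Line A: rubber-upper → XIII.3; rope-soled → XIII.3.3; sports → XIII.3.3.1. Scheduled 3%. quota on XIII.3.3.1 open → in-quota 1%. → 1%.
Line B: rubber-upper → XIII.3; leather-soled → XIII.3.1; ankle boots → XIII.3.1.1. Scheduled 34%. Ferrule agreement on XIII.1: XIII.3.1.1 not covered. → 34%.
Line C: leather-upper → XIII.1; leather-soled → XIII.1.2; ordinary → XIII.1.2.2. Scheduled 22%. Ferrule agreement on XIII.1: RVC ≥ 65% → 20% available; preferential 20%. → 20%.
Sum: 1% + 34% + 20% = 55%.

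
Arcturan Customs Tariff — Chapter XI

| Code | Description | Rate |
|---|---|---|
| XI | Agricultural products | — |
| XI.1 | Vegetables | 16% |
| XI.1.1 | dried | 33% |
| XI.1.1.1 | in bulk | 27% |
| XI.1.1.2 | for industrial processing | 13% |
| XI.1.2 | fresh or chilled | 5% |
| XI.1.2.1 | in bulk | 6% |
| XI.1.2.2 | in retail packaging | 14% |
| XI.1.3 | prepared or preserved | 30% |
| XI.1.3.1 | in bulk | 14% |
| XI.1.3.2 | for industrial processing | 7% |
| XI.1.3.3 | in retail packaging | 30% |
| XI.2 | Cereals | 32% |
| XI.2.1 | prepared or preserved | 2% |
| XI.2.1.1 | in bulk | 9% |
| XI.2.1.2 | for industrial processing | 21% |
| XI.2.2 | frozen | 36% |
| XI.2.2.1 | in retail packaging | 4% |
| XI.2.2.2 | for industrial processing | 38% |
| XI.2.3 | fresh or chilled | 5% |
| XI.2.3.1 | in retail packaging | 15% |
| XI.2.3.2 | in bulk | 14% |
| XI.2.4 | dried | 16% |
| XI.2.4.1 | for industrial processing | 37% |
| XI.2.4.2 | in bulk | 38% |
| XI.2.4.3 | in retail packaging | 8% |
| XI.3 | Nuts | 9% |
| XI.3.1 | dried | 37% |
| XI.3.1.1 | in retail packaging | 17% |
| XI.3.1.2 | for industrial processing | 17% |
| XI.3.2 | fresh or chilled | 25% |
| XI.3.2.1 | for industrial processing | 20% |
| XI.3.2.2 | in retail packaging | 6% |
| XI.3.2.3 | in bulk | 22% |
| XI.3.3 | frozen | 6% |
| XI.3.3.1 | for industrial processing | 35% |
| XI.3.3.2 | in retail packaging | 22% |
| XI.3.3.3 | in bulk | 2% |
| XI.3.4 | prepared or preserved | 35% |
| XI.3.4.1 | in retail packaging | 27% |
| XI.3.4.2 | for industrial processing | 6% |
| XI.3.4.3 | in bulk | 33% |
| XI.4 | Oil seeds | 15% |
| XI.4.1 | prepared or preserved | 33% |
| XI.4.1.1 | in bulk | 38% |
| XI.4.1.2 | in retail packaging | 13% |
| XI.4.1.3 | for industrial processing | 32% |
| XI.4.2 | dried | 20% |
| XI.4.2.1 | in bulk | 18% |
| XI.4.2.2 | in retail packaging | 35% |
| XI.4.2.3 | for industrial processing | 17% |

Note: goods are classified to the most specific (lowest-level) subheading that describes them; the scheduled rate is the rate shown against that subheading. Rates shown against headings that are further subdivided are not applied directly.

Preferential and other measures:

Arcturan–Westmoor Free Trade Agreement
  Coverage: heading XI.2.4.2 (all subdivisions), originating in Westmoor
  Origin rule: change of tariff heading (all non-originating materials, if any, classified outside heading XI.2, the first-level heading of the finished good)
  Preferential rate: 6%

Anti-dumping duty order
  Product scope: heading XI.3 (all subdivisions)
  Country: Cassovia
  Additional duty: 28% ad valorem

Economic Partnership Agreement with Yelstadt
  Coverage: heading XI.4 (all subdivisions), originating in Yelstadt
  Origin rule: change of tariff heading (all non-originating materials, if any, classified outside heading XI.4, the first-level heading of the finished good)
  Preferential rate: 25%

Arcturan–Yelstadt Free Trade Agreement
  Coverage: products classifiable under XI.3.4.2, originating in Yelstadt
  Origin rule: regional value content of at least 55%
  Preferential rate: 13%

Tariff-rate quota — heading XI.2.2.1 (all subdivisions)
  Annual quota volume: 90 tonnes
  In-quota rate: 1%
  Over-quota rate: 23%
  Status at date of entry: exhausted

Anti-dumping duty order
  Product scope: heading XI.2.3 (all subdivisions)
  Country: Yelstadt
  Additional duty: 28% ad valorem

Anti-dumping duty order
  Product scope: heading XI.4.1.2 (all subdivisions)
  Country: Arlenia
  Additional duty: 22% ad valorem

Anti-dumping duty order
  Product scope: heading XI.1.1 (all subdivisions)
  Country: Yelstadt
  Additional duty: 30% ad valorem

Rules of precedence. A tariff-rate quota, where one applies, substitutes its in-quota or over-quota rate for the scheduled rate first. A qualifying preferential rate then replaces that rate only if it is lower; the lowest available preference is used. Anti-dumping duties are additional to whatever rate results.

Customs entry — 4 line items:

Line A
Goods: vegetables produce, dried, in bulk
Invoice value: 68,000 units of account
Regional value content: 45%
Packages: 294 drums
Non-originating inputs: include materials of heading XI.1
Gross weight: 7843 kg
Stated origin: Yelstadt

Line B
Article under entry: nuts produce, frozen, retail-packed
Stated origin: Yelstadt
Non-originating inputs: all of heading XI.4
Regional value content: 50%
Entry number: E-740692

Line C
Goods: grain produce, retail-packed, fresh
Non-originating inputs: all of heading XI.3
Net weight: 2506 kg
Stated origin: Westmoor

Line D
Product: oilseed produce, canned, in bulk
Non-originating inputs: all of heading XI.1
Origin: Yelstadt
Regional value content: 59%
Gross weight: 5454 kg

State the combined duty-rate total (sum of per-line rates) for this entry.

119%

Line A: vegetables → XI.1; dried → XI.1.1; in bulk → XI.1.1.1. Scheduled 27%. Yelstadt agreement on XI.4: XI.1.1.1 not covered; Yelstadt agreement on XI.3.4.2: XI.1.1.1 not covered; anti-dumping (Yelstadt, XI.1.1): +30%; total 27% + 30% = 57%. → 57%.
Line B: nuts → XI.3; frozen → XI.3.3; retail-packed → XI.3.3.2. Scheduled 22%. Yelstadt agreement on XI.4: XI.3.3.2 not covered; Yelstadt agreement on XI.3.4.2: XI.3.3.2 not covered. → 22%.
Line C: grain → XI.2; fresh → XI.2.3; retail-packed → XI.2.3.1. Scheduled 15%. Westmoor agreement on XI.2.4.2: XI.2.3.1 not covered. → 15%.
Line D: oilseed → XI.4; canned → XI.4.1; in bulk → XI.4.1.1. Scheduled 38%. Yelstadt agreement on XI.4: CTH met → 25% available; Yelstadt agreement on XI.3.4.2: XI.4.1.1 not covered; preferential 25%. → 25%.
Sum: 57% + 22% + 15% + 25% = 119%.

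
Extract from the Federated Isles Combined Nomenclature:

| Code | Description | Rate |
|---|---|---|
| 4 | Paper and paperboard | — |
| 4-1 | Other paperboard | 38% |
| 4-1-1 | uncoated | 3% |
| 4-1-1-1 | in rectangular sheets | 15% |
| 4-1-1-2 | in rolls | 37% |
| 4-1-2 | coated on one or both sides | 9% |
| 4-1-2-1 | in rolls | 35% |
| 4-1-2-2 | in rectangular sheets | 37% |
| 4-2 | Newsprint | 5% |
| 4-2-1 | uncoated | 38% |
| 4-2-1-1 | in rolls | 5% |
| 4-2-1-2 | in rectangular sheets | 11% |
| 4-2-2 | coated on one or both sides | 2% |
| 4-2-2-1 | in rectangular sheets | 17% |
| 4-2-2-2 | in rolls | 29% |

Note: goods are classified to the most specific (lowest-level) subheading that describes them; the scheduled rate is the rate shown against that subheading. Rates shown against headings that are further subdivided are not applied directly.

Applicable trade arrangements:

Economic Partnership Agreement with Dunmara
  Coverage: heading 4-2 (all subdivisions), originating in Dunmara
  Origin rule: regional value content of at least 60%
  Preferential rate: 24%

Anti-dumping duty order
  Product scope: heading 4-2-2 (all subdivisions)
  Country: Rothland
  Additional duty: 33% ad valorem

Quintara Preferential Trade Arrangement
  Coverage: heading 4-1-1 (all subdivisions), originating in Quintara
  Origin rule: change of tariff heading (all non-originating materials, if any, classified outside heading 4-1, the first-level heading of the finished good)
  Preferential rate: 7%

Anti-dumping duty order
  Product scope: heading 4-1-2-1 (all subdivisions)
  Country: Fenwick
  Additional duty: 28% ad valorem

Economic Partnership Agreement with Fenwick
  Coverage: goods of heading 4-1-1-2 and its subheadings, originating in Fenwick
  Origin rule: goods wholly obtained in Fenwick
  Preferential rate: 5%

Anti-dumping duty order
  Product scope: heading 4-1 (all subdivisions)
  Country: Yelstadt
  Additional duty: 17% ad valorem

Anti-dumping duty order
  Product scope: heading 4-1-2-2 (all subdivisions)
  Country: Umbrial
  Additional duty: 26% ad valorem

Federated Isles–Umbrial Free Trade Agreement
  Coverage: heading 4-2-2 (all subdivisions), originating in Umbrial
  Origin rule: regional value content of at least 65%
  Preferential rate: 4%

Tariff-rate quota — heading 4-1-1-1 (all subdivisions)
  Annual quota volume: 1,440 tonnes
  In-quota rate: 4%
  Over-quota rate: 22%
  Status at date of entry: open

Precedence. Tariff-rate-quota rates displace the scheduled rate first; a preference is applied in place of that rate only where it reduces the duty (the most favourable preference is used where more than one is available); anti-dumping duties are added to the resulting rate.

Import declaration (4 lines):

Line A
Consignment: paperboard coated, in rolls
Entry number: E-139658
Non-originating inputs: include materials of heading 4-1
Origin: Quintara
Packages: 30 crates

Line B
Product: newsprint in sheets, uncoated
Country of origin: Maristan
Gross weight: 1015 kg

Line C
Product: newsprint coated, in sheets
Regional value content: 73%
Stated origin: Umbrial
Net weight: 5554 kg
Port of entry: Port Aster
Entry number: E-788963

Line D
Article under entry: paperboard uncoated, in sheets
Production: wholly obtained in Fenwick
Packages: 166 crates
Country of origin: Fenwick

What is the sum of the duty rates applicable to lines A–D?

Line A: paperboard → 4-1; coated → 4-1-2; in rolls → 4-1-2-1. Scheduled 35%. Quintara agreement on 4-1-1: 4-1-2-1 not covered. → 35%.
Line B: newsprint → 4-2; uncoated → 4-2-1; in sheets → 4-2-1-2. Scheduled 11%. No special measure applies. → 11%.
Line C: newsprint → 4-2; coated → 4-2-2; in sheets → 4-2-2-1. Scheduled 17%. Umbrial agreement on 4-2-2: RVC ≥ 65% → 4% available; preferential 4%. → 4%.
Line D: paperboard → 4-1; uncoated → 4-1-1; in sheets → 4-1-1-1. Scheduled 15%. quota on 4-1-1-1 open → in-quota 4%; Fenwick agreement on 4-1-1-2: 4-1-1-1 not covered. → 4%.
Sum: 35% + 11% + 4% + 4% = 54%.

54%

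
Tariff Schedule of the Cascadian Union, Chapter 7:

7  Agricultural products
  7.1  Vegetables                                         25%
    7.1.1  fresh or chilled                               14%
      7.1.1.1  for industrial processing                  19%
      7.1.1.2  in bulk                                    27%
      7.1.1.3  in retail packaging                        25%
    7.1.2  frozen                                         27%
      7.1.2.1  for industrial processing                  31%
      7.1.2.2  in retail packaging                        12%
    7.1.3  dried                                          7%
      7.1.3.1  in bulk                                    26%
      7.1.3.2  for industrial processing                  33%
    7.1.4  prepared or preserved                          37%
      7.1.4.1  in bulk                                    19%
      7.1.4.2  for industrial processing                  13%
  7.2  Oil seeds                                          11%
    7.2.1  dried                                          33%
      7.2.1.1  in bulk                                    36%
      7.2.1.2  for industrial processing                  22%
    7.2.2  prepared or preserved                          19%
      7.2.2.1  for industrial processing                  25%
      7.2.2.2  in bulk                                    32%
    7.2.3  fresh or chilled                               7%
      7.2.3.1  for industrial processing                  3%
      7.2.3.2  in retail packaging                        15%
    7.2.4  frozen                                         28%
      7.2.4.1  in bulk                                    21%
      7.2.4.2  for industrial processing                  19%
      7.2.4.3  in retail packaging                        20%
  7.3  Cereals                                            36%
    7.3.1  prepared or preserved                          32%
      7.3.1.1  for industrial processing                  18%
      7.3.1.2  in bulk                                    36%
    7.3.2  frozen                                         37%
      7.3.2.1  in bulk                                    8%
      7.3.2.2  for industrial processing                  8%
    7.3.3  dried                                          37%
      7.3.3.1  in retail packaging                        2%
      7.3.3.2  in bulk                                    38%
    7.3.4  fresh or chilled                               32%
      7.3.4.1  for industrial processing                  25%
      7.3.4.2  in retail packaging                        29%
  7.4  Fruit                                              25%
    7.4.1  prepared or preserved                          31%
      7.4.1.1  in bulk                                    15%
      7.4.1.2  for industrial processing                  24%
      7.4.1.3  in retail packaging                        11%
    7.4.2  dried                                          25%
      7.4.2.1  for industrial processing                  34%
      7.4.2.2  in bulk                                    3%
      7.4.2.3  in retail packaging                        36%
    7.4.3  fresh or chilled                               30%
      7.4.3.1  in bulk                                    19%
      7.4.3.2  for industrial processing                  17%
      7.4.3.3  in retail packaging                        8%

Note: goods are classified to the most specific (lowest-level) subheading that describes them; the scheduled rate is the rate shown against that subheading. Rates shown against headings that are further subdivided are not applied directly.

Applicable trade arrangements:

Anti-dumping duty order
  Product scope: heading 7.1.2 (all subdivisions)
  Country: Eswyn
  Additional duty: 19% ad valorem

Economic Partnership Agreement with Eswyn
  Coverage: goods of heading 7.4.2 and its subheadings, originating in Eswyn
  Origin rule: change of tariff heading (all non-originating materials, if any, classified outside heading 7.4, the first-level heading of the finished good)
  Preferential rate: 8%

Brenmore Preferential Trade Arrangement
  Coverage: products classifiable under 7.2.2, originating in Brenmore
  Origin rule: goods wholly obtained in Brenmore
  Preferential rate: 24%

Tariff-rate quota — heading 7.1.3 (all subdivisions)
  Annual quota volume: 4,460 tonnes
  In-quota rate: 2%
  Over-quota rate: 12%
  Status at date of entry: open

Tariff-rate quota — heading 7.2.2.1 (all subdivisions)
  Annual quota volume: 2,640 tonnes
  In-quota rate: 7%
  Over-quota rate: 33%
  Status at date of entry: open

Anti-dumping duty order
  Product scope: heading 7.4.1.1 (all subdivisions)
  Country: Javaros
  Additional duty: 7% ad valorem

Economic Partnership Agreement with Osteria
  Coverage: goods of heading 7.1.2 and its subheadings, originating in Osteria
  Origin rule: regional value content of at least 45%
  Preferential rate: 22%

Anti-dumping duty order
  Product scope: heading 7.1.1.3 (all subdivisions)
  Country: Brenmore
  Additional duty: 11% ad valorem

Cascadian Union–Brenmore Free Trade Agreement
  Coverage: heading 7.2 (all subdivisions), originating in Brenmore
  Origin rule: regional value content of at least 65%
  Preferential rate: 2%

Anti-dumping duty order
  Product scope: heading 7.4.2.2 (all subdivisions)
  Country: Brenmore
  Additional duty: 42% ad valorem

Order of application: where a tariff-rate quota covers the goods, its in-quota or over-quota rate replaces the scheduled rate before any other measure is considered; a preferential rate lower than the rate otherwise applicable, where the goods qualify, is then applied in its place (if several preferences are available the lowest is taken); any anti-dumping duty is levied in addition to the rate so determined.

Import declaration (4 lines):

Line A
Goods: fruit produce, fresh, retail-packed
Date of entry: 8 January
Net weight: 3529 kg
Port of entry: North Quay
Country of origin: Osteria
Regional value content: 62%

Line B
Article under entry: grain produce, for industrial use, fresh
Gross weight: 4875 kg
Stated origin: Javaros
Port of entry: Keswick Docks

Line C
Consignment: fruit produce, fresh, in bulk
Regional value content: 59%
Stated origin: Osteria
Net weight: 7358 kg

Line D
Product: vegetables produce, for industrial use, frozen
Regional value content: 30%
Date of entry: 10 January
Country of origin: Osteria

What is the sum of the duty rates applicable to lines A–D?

83%

Line A: fruit → 7.4; fresh → 7.4.3; retail-packed → 7.4.3.3. Scheduled 8%. Osteria agreement on 7.1.2: 7.4.3.3 not covered. → 8%.
Line B: grain → 7.3; fresh → 7.3.4; for industrial use → 7.3.4.1. Scheduled 25%. No special measure applies. → 25%.
Line C: fruit → 7.4; fresh → 7.4.3; in bulk → 7.4.3.1. Scheduled 19%. Osteria agreement on 7.1.2: 7.4.3.1 not covered. → 19%.
Line D: vegetables → 7.1; frozen → 7.1.2; for industrial use → 7.1.2.1. Scheduled 31%. Osteria agreement on 7.1.2: RVC < 45%. → 31%.
Sum: 8% + 25% + 19% + 31% = 83%.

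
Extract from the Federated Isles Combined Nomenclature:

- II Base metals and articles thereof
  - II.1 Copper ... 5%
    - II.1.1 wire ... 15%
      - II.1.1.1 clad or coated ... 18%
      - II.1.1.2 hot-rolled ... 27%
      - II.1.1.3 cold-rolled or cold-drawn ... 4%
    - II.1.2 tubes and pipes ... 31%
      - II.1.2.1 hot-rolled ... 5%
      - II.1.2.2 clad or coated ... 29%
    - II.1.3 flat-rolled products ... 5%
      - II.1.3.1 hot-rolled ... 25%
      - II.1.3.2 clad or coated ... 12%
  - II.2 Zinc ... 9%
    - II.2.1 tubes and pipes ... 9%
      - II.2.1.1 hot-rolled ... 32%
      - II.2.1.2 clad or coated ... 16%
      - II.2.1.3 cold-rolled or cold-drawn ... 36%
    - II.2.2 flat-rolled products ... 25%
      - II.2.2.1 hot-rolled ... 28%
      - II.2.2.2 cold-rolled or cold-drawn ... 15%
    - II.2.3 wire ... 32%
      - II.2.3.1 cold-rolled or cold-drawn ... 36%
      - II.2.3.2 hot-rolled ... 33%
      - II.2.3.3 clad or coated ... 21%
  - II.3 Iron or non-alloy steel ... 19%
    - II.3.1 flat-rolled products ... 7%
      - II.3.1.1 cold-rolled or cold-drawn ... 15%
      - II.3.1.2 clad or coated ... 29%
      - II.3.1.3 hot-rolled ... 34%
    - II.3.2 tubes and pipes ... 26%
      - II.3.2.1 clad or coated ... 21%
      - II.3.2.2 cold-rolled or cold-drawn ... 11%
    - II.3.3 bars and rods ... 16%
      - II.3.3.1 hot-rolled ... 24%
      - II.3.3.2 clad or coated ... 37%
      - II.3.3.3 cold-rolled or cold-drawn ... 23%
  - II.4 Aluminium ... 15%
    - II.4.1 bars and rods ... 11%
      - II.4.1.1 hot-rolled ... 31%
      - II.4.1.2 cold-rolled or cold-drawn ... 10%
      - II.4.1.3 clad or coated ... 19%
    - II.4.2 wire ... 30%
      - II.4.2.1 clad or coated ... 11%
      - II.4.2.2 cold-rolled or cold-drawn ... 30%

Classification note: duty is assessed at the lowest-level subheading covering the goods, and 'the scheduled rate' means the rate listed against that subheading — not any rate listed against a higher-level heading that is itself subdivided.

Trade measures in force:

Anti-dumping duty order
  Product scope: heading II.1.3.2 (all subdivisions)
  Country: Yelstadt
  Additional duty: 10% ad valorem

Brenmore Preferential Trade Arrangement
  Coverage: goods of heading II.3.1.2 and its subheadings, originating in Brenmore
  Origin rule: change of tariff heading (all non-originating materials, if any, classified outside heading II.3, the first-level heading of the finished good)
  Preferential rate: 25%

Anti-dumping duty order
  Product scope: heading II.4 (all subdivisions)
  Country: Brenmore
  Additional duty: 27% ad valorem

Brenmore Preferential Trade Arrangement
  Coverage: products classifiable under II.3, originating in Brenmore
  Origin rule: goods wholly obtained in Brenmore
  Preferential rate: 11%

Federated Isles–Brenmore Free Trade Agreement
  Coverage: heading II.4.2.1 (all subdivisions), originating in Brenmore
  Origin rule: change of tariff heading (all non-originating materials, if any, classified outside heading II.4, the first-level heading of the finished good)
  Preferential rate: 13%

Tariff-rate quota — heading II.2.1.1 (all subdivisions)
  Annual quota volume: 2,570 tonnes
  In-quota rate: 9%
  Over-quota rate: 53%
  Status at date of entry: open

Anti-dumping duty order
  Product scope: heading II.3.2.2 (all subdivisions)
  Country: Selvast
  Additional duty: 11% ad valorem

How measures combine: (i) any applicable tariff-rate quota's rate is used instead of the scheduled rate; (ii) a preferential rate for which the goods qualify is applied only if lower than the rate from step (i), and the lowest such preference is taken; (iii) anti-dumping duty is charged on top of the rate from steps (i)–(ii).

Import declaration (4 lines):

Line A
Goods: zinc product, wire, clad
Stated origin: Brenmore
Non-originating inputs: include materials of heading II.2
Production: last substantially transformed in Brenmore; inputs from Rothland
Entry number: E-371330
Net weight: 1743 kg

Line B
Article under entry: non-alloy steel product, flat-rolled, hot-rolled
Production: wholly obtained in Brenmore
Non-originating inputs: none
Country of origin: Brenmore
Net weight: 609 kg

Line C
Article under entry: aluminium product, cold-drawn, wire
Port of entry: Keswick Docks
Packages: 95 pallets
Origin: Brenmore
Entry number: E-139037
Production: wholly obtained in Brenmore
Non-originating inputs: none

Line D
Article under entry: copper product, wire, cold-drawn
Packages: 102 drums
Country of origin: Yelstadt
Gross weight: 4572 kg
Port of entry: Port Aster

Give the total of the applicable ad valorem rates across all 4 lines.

93%

Line A: zinc → II.2; wire → II.2.3; clad → II.2.3.3. Scheduled 21%. Brenmore agreement on II.3.1.2: II.2.3.3 not covered; Brenmore agreement on II.3: II.2.3.3 not covered; Brenmore agreement on II.4.2.1: II.2.3.3 not covered. → 21%.
Line B: non-alloy steel → II.3; flat-rolled → II.3.1; hot-rolled → II.3.1.3. Scheduled 34%. Brenmore agreement on II.3.1.2: II.3.1.3 not covered; Brenmore agreement on II.3: wholly obtained → 11% available; Brenmore agreement on II.4.2.1: II.3.1.3 not covered; preferential 11%. → 11%.
Line C: aluminium → II.4; wire → II.4.2; cold-drawn → II.4.2.2. Scheduled 30%. Brenmore agreement on II.3.1.2: II.4.2.2 not covered; Brenmore agreement on II.3: II.4.2.2 not covered; Brenmore agreement on II.4.2.1: II.4.2.2 not covered; anti-dumping (Brenmore, II.4): +27%; total 30% + 27% = 57%. → 57%.
Line D: copper → II.1; wire → II.1.1; cold-drawn → II.1.1.3. Scheduled 4%. No special measure applies. → 4%.
Sum: 21% + 11% + 57% + 4% = 93%.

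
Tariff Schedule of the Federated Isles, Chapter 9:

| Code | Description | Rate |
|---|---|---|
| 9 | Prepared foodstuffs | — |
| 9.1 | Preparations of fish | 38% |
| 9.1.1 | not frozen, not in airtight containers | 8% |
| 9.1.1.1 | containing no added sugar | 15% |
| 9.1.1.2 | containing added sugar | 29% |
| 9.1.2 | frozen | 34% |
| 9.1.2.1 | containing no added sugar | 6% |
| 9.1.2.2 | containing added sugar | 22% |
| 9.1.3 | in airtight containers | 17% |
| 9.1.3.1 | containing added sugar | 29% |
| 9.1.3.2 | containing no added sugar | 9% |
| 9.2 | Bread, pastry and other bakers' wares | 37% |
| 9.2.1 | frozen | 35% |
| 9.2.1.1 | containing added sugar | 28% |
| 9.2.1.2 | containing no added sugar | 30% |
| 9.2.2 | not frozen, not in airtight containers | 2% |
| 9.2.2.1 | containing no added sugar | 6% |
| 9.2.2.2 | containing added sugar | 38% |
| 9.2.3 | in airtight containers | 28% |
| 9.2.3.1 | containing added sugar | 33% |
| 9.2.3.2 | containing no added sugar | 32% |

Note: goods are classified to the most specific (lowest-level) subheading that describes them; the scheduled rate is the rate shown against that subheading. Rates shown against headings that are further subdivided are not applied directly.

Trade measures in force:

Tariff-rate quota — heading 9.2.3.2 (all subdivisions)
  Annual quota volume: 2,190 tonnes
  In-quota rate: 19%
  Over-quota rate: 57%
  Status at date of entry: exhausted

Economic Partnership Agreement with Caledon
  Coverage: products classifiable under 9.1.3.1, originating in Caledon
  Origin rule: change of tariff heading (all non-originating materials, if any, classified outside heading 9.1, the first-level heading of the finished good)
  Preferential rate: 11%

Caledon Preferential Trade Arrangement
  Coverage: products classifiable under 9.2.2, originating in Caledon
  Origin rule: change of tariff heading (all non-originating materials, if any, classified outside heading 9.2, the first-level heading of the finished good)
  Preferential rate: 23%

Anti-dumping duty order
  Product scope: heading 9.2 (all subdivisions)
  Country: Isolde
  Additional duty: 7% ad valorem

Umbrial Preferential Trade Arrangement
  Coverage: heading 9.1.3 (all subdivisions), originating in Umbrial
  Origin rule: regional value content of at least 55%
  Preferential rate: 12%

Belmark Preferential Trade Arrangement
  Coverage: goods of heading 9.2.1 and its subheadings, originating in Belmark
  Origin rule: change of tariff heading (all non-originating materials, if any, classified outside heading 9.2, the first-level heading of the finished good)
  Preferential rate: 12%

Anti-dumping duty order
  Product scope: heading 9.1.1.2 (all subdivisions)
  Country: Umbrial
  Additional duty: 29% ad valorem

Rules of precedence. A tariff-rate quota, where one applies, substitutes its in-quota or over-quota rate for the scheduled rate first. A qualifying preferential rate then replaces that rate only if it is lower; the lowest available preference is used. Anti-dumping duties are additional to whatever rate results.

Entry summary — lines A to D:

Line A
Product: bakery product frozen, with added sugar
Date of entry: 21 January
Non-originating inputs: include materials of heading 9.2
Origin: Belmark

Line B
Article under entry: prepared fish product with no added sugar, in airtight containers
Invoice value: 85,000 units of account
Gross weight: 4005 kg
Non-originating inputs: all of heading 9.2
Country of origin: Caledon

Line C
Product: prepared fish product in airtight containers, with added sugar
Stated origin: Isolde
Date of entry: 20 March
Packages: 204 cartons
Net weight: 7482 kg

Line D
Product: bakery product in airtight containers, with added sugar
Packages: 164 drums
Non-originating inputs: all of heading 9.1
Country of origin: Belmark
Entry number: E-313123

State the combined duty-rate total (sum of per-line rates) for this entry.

Line A: bakery product → 9.2; frozen → 9.2.1; with added sugar → 9.2.1.1. Scheduled 28%. Belmark agreement on 9.2.1: CTH not met. → 28%.
Line B: prepared fish product → 9.1; in airtight containers → 9.1.3; with no added sugar → 9.1.3.2. Scheduled 9%. Caledon agreement on 9.1.3.1: 9.1.3.2 not covered; Caledon agreement on 9.2.2: 9.1.3.2 not covered. → 9%.
Line C: prepared fish product → 9.1; in airtight containers → 9.1.3; with added sugar → 9.1.3.1. Scheduled 29%. No special measure applies. → 29%.
Line D: bakery product → 9.2; in airtight containers → 9.2.3; with added sugar → 9.2.3.1. Scheduled 33%. Belmark agreement on 9.2.1: 9.2.3.1 not covered. → 33%.
Sum: 28% + 9% + 29% + 33% = 99%.

99%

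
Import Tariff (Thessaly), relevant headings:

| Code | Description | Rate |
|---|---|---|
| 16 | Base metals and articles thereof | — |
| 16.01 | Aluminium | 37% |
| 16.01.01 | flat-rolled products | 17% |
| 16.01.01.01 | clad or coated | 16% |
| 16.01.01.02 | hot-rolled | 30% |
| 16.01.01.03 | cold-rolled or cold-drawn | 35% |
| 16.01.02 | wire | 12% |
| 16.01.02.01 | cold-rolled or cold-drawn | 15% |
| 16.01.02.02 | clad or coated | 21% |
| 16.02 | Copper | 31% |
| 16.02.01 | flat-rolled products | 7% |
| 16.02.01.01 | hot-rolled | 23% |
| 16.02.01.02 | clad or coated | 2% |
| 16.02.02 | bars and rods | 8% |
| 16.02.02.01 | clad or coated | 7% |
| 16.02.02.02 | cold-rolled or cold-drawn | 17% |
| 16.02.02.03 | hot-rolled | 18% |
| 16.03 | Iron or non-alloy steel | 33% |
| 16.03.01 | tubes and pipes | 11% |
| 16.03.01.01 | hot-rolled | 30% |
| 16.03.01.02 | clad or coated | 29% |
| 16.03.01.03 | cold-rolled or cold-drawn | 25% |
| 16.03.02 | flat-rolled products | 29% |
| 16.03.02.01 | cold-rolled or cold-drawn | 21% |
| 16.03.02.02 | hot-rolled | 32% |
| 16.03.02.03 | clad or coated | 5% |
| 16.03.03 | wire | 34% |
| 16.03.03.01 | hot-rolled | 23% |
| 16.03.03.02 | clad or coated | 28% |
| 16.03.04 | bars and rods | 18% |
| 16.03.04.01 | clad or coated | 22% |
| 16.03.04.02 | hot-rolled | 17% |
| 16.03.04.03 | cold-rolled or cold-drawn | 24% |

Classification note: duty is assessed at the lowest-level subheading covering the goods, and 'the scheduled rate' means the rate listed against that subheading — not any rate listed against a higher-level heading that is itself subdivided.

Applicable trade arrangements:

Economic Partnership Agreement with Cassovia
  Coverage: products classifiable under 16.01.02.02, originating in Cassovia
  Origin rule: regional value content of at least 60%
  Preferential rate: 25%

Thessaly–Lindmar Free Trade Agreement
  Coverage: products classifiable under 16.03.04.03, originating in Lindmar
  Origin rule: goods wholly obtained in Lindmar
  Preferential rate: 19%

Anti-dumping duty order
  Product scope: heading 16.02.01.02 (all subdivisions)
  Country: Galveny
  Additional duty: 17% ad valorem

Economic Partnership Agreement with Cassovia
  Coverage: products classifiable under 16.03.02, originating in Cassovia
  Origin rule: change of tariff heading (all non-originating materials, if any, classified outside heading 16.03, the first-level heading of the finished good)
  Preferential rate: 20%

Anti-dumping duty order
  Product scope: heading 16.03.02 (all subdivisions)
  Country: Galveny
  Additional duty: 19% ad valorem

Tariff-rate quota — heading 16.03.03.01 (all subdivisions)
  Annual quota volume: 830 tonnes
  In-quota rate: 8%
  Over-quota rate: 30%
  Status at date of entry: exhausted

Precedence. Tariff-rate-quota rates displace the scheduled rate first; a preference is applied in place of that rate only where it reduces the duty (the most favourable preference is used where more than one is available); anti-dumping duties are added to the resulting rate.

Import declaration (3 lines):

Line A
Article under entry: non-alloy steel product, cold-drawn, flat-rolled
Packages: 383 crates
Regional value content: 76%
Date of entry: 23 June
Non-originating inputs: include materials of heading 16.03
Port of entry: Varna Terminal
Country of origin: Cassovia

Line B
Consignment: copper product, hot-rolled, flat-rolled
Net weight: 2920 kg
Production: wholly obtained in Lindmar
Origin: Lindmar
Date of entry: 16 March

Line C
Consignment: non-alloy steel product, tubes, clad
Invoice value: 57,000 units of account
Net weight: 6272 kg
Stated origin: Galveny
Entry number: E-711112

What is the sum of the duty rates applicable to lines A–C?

73%

Line A: non-alloy steel → 16.03; flat-rolled → 16.03.02; cold-drawn → 16.03.02.01. Scheduled 21%. Cassovia agreement on 16.01.02.02: 16.03.02.01 not covered; Cassovia agreement on 16.03.02: CTH not met. → 21%.
Line B: copper → 16.02; flat-rolled → 16.02.01; hot-rolled → 16.02.01.01. Scheduled 23%. Lindmar agreement on 16.03.04.03: 16.02.01.01 not covered. → 23%.
Line C: non-alloy steel → 16.03; tubes → 16.03.01; clad → 16.03.01.02. Scheduled 29%. No special measure applies. → 29%.
Sum: 21% + 23% + 29% = 73%.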